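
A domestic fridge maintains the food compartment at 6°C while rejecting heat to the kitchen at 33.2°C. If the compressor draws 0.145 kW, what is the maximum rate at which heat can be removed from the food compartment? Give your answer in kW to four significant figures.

1.488 kW

In absolute terms T_C = 279.15 K and T_H = 306.35 K, so ΔT = 27.20 K.
COP_Carnot = T_C/ΔT = 279.15/27.20 = 10.26.
Q̇_max = COP_Carnot × Ẇ = 10.26 × 0.1450 kW = 1.488 kW.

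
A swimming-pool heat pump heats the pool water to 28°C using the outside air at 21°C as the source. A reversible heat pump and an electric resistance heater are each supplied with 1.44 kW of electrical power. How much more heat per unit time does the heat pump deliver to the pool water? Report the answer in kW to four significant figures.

In absolute terms T_C = 294.15 K and T_H = 301.15 K, so ΔT = 7.000 K.
COP_Carnot = T_H/ΔT = 301.15/7.000 = 43.02.
The heat pump delivers Q̇_H = COP × Ẇ = 61.95 kW; the resistance heater delivers Ẇ = 1.440 kW.
Extra = (COP − 1)·Ẇ = 60.51 kW.

60.51 kW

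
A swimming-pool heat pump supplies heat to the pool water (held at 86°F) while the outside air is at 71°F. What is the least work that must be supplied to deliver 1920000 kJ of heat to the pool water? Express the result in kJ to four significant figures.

In absolute terms T_C = 294.82 K and T_H = 303.15 K, so ΔT = 8.333 K.
The reversible limit is COP_HP = T_H/ΔT = 36.38, so W_min = Q_H/COP = Q_H·ΔT/T_H.
W_min = 1920000 × 8.333/303.15 = 52780 kJ.

52780 kJ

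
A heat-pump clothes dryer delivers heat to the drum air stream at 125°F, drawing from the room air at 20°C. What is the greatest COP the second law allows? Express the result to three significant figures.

In absolute terms T_C = 293.15 K and T_H = 324.82 K, so ΔT = 31.67 K.
For a reversible cycle, COP_Carnot = T_H/ΔT = 324.82/31.67 = 10.26.

10.3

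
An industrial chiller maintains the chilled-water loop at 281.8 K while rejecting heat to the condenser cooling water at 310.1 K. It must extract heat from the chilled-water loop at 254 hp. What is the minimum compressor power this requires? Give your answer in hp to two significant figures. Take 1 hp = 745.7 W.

The reservoir spacing is ΔT = 310.1 − 281.8 = 28.30 K.
COP_Carnot = T_C/ΔT = 281.80/28.30 = 9.958.
Ẇ_min = Q̇/COP_Carnot = 254.0/9.958 = 25.51 hp.

26 hp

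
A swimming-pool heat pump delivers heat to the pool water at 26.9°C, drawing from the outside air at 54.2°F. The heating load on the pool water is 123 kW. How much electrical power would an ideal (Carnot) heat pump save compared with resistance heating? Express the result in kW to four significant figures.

In absolute terms T_C = 285.48 K and T_H = 300.05 K, so ΔT = 14.57 K.
COP_Carnot = T_H/ΔT = 300.05/14.57 = 20.60.
Resistance heating needs Ẇ_res = Q̇_H = 123.0 kW; the reversible heat pump needs only Ẇ_hp = Q̇_H/COP = 5.971 kW.
Saving = 123.0 − 5.971 = 117.0 kW.

117.0 kW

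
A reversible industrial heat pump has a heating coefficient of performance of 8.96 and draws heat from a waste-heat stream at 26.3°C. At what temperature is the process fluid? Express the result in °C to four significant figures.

COP_HP = T_H/(T_H − T_C) rearranges to T_H = COP·T_C/(COP − 1).
With T_C = 299.45 K, T_H = 8.96 × 299.45/7.960 = 337.07 K.
Converting, 337.07 K = 63.92°C.

63.92 °C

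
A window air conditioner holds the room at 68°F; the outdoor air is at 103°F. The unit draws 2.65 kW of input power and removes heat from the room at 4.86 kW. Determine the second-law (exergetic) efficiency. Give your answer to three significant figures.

COP_actual = Q̇_C/Ẇ = 4.860/2.650 = 1.834.
In absolute terms T_C = 293.15 K and T_H = 312.59 K, so ΔT = 19.44 K.
COP_Carnot = T_C/ΔT = 293.15/19.44 = 15.08.
η_II = COP_actual/COP_Carnot = 1.834/15.08 = 0.1216.

0.122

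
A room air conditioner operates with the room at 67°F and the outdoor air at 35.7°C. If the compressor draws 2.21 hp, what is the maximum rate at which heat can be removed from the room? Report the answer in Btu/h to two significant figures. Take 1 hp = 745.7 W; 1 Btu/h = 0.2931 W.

100000 Btu/h

In absolute terms T_C = 292.59 K and T_H = 308.85 K, so ΔT = 16.26 K.
COP_Carnot = T_C/ΔT = 292.59/16.26 = 18.00.
Q̇_max = COP_Carnot × Ẇ = 18.00 × 2.210 hp = 39.78 hp = 101200 Btu/h.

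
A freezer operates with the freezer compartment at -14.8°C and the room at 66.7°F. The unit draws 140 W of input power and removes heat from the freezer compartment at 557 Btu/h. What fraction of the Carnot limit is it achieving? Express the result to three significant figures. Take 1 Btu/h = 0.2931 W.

0.154

Converting, Q̇_C = 557.0 Btu/h = 163.3 W, so COP_actual = Q̇_C/Ẇ = 163.3/140.0 = 1.166.
In absolute terms T_C = 258.35 K and T_H = 292.43 K, so ΔT = 34.08 K.
COP_Carnot = T_C/ΔT = 258.35/34.08 = 7.581.
η_II = COP_actual/COP_Carnot = 1.166/7.581 = 0.1538.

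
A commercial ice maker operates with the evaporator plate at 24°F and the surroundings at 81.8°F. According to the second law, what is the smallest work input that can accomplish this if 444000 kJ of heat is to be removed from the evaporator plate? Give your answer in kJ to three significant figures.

In absolute terms T_C = 268.71 K and T_H = 300.82 K, so ΔT = 32.11 K.
The reversible limit is COP_R = T_C/ΔT = 8.368, so W_min = Q_C/COP = Q_C·ΔT/T_C.
W_min = 444000 × 32.11/268.71 = 53060 kJ.

53100 kJ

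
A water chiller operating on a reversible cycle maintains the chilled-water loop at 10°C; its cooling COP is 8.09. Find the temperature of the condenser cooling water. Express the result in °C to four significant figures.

45.00 °C

COP_R = T_C/(T_H − T_C) gives T_H − T_C = T_C/COP.
With T_C = 283.15 K, T_H = 283.15 × (1 + 1/8.09) = 318.15 K.
Converting, 318.15 K = 45.00°C.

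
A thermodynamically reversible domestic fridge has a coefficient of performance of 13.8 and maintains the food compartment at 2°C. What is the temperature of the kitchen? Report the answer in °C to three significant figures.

COP_R = T_C/(T_H − T_C) gives T_H − T_C = T_C/COP.
With T_C = 275.15 K, T_H = 275.15 × (1 + 1/13.8) = 295.09 K.
Converting, 295.09 K = 21.94°C.

21.9 °C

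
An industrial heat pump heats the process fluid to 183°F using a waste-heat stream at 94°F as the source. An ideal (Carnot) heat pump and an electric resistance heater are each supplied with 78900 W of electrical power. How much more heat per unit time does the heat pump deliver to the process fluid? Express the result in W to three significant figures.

491000 W

In absolute terms T_C = 307.59 K and T_H = 357.04 K, so ΔT = 49.44 K.
COP_Carnot = T_H/ΔT = 357.04/49.44 = 7.221.
The heat pump delivers Q̇_H = COP × Ẇ = 569700 W; the resistance heater delivers Ẇ = 78900 W.
Extra = (COP − 1)·Ẇ = 490800 W.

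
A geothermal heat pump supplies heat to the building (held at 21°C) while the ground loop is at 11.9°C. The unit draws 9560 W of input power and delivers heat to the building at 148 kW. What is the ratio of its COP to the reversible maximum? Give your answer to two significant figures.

0.48

Converting, Q̇_H = 148.0 kW = 148000 W, so COP_actual = Q̇_H/Ẇ = 148000/9560 = 15.48.
In absolute terms T_C = 285.05 K and T_H = 294.15 K, so ΔT = 9.100 K.
COP_Carnot = T_H/ΔT = 294.15/9.100 = 32.32.
η_II = COP_actual/COP_Carnot = 15.48/32.32 = 0.4789.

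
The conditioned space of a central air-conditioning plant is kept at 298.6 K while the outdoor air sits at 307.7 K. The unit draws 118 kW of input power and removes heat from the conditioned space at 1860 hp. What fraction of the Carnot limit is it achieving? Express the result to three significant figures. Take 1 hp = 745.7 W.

Converting, Q̇_C = 1860 hp = 1387 kW, so COP_actual = Q̇_C/Ẇ = 1387/118.0 = 11.75.
The reservoir spacing is ΔT = 307.7 − 298.6 = 9.100 K.
COP_Carnot = T_C/ΔT = 298.60/9.100 = 32.81.
η_II = COP_actual/COP_Carnot = 11.75/32.81 = 0.3582.

0.358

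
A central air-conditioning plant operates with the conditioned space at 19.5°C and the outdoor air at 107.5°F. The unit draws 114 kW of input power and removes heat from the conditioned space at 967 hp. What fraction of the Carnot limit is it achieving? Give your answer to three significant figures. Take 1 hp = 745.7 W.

0.485

Converting, Q̇_C = 967.0 hp = 721.1 kW, so COP_actual = Q̇_C/Ẇ = 721.1/114.0 = 6.325.
In absolute terms T_C = 292.65 K and T_H = 315.09 K, so ΔT = 22.44 K.
COP_Carnot = T_C/ΔT = 292.65/22.44 = 13.04.
η_II = COP_actual/COP_Carnot = 6.325/13.04 = 0.4851.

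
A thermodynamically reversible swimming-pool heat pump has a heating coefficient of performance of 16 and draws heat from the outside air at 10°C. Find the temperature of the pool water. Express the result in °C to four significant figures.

COP_HP = T_H/(T_H − T_C) rearranges to T_H = COP·T_C/(COP − 1).
With T_C = 283.15 K, T_H = 16 × 283.15/15.00 = 302.03 K.
Converting, 302.03 K = 28.88°C.

28.88 °C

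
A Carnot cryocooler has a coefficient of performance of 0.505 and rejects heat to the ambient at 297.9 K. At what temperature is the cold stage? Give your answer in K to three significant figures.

For a Carnot refrigerator COP_R = T_C/(T_H − T_C), so T_C = COP·T_H/(1 + COP).
With T_H = 297.90 K, T_C = 0.505 × 297.90/1.505 = 99.96 K.

100 K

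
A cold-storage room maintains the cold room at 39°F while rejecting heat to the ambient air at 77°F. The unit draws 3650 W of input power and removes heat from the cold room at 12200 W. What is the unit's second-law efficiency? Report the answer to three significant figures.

COP_actual = Q̇_C/Ẇ = 12200/3650 = 3.342.
In absolute terms T_C = 277.04 K and T_H = 298.15 K, so ΔT = 21.11 K.
COP_Carnot = T_C/ΔT = 277.04/21.11 = 13.12.
η_II = COP_actual/COP_Carnot = 3.342/13.12 = 0.2547.

0.255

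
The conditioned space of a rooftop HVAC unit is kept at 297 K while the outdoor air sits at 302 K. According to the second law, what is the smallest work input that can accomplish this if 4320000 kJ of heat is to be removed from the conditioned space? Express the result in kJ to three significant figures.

72700 kJ

The reservoir spacing is ΔT = 302 − 297 = 5.000 K.
The reversible limit is COP_R = T_C/ΔT = 59.40, so W_min = Q_C/COP = Q_C·ΔT/T_C.
W_min = 4320000 × 5.000/297.00 = 72730 kJ.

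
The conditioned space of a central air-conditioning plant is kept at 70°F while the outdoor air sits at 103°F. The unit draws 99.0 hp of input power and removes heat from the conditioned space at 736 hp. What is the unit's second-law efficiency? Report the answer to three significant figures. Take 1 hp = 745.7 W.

COP_actual = Q̇_C/Ẇ = 736.0/99.00 = 7.434.
In absolute terms T_C = 294.26 K and T_H = 312.59 K, so ΔT = 18.33 K.
COP_Carnot = T_C/ΔT = 294.26/18.33 = 16.05.
η_II = COP_actual/COP_Carnot = 7.434/16.05 = 0.4632.

0.463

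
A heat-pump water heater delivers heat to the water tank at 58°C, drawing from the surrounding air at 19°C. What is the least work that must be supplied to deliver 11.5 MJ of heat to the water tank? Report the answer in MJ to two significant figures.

1.4 MJ

In absolute terms T_C = 292.15 K and T_H = 331.15 K, so ΔT = 39.00 K.
The reversible limit is COP_HP = T_H/ΔT = 8.491, so W_min = Q_H/COP = Q_H·ΔT/T_H.
W_min = 11.50 × 39.00/331.15 = 1.354 MJ.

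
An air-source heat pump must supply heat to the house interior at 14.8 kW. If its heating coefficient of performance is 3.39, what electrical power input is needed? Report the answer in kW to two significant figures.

Ẇ = Q̇_H/COP_HP = 14.80/3.39 = 4.366 kW.

4.4 kW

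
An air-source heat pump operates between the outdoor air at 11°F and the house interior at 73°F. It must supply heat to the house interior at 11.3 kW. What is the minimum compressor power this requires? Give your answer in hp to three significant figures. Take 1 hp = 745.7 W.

In absolute terms T_C = 261.48 K and T_H = 295.93 K, so ΔT = 34.44 K.
COP_Carnot = T_H/ΔT = 295.93/34.44 = 8.591.
Ẇ_min = Q̇/COP_Carnot = 11.30/8.591 = 1.315 kW = 1.764 hp.

1.76 hp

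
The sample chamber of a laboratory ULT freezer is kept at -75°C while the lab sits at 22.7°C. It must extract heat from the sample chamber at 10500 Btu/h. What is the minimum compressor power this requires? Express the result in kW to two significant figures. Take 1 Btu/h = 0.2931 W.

1.5 kW

In absolute terms T_C = 198.15 K and T_H = 295.85 K, so ΔT = 97.70 K.
COP_Carnot = T_C/ΔT = 198.15/97.70 = 2.028.
Ẇ_min = Q̇/COP_Carnot = 10500/2.028 = 5177 Btu/h = 1.517 kW.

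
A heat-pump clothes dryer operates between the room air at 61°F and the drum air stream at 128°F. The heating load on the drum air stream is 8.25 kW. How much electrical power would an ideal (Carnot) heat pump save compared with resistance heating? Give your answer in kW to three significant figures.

In absolute terms T_C = 289.26 K and T_H = 326.48 K, so ΔT = 37.22 K.
COP_Carnot = T_H/ΔT = 326.48/37.22 = 8.771.
Resistance heating needs Ẇ_res = Q̇_H = 8.250 kW; the reversible heat pump needs only Ẇ_hp = Q̇_H/COP = 0.9406 kW.
Saving = 8.250 − 0.9406 = 7.309 kW.

7.31 kW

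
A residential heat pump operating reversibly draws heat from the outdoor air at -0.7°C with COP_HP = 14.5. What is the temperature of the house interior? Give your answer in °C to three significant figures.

COP_HP = T_H/(T_H − T_C) rearranges to T_H = COP·T_C/(COP − 1).
With T_C = 272.45 K, T_H = 14.5 × 272.45/13.50 = 292.63 K.
Converting, 292.63 K = 19.48°C.

19.5 °C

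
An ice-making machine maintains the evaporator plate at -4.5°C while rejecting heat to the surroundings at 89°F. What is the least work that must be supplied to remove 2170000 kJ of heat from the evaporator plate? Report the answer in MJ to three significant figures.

In absolute terms T_C = 268.65 K and T_H = 304.82 K, so ΔT = 36.17 K.
The reversible limit is COP_R = T_C/ΔT = 7.428, so W_min = Q_C/COP = Q_C·ΔT/T_C.
W_min = 2170000 × 36.17/268.65 = 292100 kJ = 292.1 MJ.

292 MJ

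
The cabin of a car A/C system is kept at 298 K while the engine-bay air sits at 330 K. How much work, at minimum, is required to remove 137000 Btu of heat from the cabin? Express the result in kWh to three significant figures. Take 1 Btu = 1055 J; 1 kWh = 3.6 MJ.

The reservoir spacing is ΔT = 330 − 298 = 32.00 K.
The reversible limit is COP_R = T_C/ΔT = 9.313, so W_min = Q_C/COP = Q_C·ΔT/T_C.
W_min = 137000 × 32.00/298.00 = 14710 Btu = 4.311 kWh.

4.31 kWh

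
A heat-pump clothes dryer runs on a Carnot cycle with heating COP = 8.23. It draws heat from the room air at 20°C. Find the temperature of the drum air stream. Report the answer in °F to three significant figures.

COP_HP = T_H/(T_H − T_C) rearranges to T_H = COP·T_C/(COP − 1).
With T_C = 293.15 K, T_H = 8.23 × 293.15/7.230 = 333.70 K.
Converting, 333.70 K = 140.98°F.

141 °F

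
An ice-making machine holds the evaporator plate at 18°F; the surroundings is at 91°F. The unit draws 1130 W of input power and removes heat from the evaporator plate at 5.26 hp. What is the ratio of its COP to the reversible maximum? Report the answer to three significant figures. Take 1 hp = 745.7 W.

0.530

Converting, Q̇_C = 5.260 hp = 3922 W, so COP_actual = Q̇_C/Ẇ = 3922/1130 = 3.471.
In absolute terms T_C = 265.37 K and T_H = 305.93 K, so ΔT = 40.56 K.
COP_Carnot = T_C/ΔT = 265.37/40.56 = 6.543.
η_II = COP_actual/COP_Carnot = 3.471/6.543 = 0.5305.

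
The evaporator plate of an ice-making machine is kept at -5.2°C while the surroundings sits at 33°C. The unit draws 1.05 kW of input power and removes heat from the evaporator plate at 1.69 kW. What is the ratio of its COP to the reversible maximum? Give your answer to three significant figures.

COP_actual = Q̇_C/Ẇ = 1.690/1.050 = 1.610.
In absolute terms T_C = 267.95 K and T_H = 306.15 K, so ΔT = 38.20 K.
COP_Carnot = T_C/ΔT = 267.95/38.20 = 7.014.
η_II = COP_actual/COP_Carnot = 1.610/7.014 = 0.2295.

0.229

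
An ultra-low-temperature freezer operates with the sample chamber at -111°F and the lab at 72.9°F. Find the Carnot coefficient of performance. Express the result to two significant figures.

In absolute terms T_C = 193.71 K and T_H = 295.87 K, so ΔT = 102.2 K.
For a reversible cycle, COP_Carnot = T_C/ΔT = 193.71/102.2 = 1.896.

1.9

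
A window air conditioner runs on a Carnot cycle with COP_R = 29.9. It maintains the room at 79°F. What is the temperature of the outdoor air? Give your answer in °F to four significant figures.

COP_R = T_C/(T_H − T_C) gives T_H − T_C = T_C/COP.
With T_C = 299.26 K, T_H = 299.26 × (1 + 1/29.9) = 309.27 K.
Converting, 309.27 K = 97.02°F.

97.02 °F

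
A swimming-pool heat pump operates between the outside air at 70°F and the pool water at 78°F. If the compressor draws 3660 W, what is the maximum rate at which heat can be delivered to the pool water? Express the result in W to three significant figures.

246000 W

In absolute terms T_C = 294.26 K and T_H = 298.71 K, so ΔT = 4.444 K.
COP_Carnot = T_H/ΔT = 298.71/4.444 = 67.21.
Q̇_max = COP_Carnot × Ẇ = 67.21 × 3660 W = 246000 W.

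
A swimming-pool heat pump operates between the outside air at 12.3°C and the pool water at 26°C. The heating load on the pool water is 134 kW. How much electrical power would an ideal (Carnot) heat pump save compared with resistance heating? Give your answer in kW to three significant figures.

128 kW

In absolute terms T_C = 285.45 K and T_H = 299.15 K, so ΔT = 13.70 K.
COP_Carnot = T_H/ΔT = 299.15/13.70 = 21.84.
Resistance heating needs Ẇ_res = Q̇_H = 134.0 kW; the reversible heat pump needs only Ẇ_hp = Q̇_H/COP = 6.137 kW.
Saving = 134.0 − 6.137 = 127.9 kW.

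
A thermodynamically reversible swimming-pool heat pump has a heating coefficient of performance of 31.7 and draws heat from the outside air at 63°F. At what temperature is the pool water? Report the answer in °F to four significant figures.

COP_HP = T_H/(T_H − T_C) rearranges to T_H = COP·T_C/(COP − 1).
With T_C = 290.37 K, T_H = 31.7 × 290.37/30.70 = 299.83 K.
Converting, 299.83 K = 80.03°F.

80.03 °F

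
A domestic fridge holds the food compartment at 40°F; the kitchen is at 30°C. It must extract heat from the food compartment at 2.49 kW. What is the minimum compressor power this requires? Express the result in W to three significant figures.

229 W

In absolute terms T_C = 277.59 K and T_H = 303.15 K, so ΔT = 25.56 K.
COP_Carnot = T_C/ΔT = 277.59/25.56 = 10.86.
Ẇ_min = Q̇/COP_Carnot = 2.490/10.86 = 0.2292 kW = 229.2 W.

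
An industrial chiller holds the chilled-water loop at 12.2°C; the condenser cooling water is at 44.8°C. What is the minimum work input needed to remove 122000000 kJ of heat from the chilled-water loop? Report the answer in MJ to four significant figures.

13940 MJ

In absolute terms T_C = 285.35 K and T_H = 317.95 K, so ΔT = 32.60 K.
The reversible limit is COP_R = T_C/ΔT = 8.753, so W_min = Q_C/COP = Q_C·ΔT/T_C.
W_min = 122000000 × 32.60/285.35 = 13940000 kJ = 13940 MJ.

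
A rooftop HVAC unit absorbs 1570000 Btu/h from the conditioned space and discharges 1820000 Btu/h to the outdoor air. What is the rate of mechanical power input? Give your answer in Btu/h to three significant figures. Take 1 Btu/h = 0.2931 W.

250000 Btu/h

For a cyclic device the first law requires Q̇_H = Q̇_C + Ẇ.
Ẇ = Q̇_H − Q̇_C = 250000 Btu/h.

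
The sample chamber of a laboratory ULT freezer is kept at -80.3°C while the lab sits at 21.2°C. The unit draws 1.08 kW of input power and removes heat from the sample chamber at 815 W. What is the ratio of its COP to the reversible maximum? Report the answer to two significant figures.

0.40

Converting, Q̇_C = 815.0 W = 0.8150 kW, so COP_actual = Q̇_C/Ẇ = 0.8150/1.080 = 0.7546.
In absolute terms T_C = 192.85 K and T_H = 294.35 K, so ΔT = 101.5 K.
COP_Carnot = T_C/ΔT = 192.85/101.5 = 1.900.
η_II = COP_actual/COP_Carnot = 0.7546/1.900 = 0.3972.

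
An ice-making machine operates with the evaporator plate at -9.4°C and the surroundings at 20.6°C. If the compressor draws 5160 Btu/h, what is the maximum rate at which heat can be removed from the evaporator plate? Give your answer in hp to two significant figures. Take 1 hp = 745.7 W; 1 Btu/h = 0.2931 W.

In absolute terms T_C = 263.75 K and T_H = 293.75 K, so ΔT = 30.00 K.
COP_Carnot = T_C/ΔT = 263.75/30.00 = 8.792.
Q̇_max = COP_Carnot × Ẇ = 8.792 × 5160 Btu/h = 45370 Btu/h = 17.83 hp.

18 hp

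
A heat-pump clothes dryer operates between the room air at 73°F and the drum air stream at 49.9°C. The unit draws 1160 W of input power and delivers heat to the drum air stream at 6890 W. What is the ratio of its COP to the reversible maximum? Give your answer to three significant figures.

0.499

COP_actual = Q̇_H/Ẇ = 6890/1160 = 5.940.
In absolute terms T_C = 295.93 K and T_H = 323.05 K, so ΔT = 27.12 K.
COP_Carnot = T_H/ΔT = 323.05/27.12 = 11.91.
η_II = COP_actual/COP_Carnot = 5.940/11.91 = 0.4987.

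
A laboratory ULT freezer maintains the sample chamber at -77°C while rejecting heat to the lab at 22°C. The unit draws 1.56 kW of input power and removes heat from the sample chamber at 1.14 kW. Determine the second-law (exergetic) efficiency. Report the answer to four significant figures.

COP_actual = Q̇_C/Ẇ = 1.140/1.560 = 0.7308.
In absolute terms T_C = 196.15 K and T_H = 295.15 K, so ΔT = 99.00 K.
COP_Carnot = T_C/ΔT = 196.15/99.00 = 1.981.
η_II = COP_actual/COP_Carnot = 0.7308/1.981 = 0.3688.

0.3688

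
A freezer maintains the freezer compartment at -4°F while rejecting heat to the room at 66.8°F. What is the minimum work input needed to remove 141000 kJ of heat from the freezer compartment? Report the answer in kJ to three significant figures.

21900 kJ

In absolute terms T_C = 253.15 K and T_H = 292.48 K, so ΔT = 39.33 K.
The reversible limit is COP_R = T_C/ΔT = 6.436, so W_min = Q_C/COP = Q_C·ΔT/T_C.
W_min = 141000 × 39.33/253.15 = 21910 kJ.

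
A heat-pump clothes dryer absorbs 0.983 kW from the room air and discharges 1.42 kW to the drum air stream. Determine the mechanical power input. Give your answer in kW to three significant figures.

For a cyclic device the first law requires Q̇_H = Q̇_C + Ẇ.
Ẇ = Q̇_H − Q̇_C = 0.4370 kW.

0.437 kW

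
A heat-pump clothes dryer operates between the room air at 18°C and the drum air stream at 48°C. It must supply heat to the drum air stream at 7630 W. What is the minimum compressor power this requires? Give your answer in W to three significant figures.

713 W

In absolute terms T_C = 291.15 K and T_H = 321.15 K, so ΔT = 30.00 K.
COP_Carnot = T_H/ΔT = 321.15/30.00 = 10.71.
Ẇ_min = Q̇/COP_Carnot = 7630/10.71 = 712.8 W.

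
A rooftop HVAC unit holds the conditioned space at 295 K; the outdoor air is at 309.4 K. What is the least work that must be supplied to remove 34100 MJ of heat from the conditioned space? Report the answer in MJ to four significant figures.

The reservoir spacing is ΔT = 309.4 − 295 = 14.40 K.
The reversible limit is COP_R = T_C/ΔT = 20.49, so W_min = Q_C/COP = Q_C·ΔT/T_C.
W_min = 34100 × 14.40/295.00 = 1665 MJ.

1665 MJ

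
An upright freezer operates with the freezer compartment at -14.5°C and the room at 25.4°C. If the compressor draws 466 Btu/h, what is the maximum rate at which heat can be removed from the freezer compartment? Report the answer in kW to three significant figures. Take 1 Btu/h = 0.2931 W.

In absolute terms T_C = 258.65 K and T_H = 298.55 K, so ΔT = 39.90 K.
COP_Carnot = T_C/ΔT = 258.65/39.90 = 6.482.
Q̇_max = COP_Carnot × Ẇ = 6.482 × 466.0 Btu/h = 3021 Btu/h = 0.8854 kW.

0.885 kW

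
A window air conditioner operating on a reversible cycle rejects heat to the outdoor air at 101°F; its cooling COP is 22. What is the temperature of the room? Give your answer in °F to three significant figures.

76.6 °F

For a Carnot refrigerator COP_R = T_C/(T_H − T_C), so T_C = COP·T_H/(1 + COP).
With T_H = 311.48 K, T_C = 22 × 311.48/23.00 = 297.94 K.
Converting, 297.94 K = 76.62°F.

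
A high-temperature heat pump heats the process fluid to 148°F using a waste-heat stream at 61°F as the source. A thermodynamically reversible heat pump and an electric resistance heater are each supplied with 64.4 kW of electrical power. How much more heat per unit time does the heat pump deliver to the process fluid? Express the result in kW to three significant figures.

385 kW

In absolute terms T_C = 289.26 K and T_H = 337.59 K, so ΔT = 48.33 K.
COP_Carnot = T_H/ΔT = 337.59/48.33 = 6.985.
The heat pump delivers Q̇_H = COP × Ẇ = 449.8 kW; the resistance heater delivers Ẇ = 64.40 kW.
Extra = (COP − 1)·Ẇ = 385.4 kW.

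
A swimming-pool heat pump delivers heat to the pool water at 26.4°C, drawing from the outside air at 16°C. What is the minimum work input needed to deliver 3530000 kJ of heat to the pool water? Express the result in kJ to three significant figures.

In absolute terms T_C = 289.15 K and T_H = 299.55 K, so ΔT = 10.40 K.
The reversible limit is COP_HP = T_H/ΔT = 28.80, so W_min = Q_H/COP = Q_H·ΔT/T_H.
W_min = 3530000 × 10.40/299.55 = 122600 kJ.

123000 kJ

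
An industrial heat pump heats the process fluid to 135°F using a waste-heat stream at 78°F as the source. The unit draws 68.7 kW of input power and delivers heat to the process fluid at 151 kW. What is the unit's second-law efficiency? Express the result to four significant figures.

0.2107

COP_actual = Q̇_H/Ẇ = 151.0/68.70 = 2.198.
In absolute terms T_C = 298.71 K and T_H = 330.37 K, so ΔT = 31.67 K.
COP_Carnot = T_H/ΔT = 330.37/31.67 = 10.43.
η_II = COP_actual/COP_Carnot = 2.198/10.43 = 0.2107.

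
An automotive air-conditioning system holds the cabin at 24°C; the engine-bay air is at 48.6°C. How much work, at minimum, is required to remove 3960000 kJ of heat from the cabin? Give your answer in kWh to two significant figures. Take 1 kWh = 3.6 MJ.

In absolute terms T_C = 297.15 K and T_H = 321.75 K, so ΔT = 24.60 K.
The reversible limit is COP_R = T_C/ΔT = 12.08, so W_min = Q_C/COP = Q_C·ΔT/T_C.
W_min = 3960000 × 24.60/297.15 = 327800 kJ = 91.07 kWh.

91 kWh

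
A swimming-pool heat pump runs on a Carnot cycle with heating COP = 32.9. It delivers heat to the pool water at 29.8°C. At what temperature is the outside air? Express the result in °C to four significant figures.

COP_HP = T_H/(T_H − T_C) gives T_H − T_C = T_H/COP.
With T_H = 302.95 K, T_C = 302.95 × (1 − 1/32.9) = 293.74 K.
Converting, 293.74 K = 20.59°C.

20.59 °C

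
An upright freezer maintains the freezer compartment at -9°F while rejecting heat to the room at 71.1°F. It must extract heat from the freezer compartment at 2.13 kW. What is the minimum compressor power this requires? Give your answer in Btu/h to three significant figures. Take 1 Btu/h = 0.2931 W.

1290 Btu/h

In absolute terms T_C = 250.37 K and T_H = 294.87 K, so ΔT = 44.50 K.
COP_Carnot = T_C/ΔT = 250.37/44.50 = 5.626.
Ẇ_min = Q̇/COP_Carnot = 2.130/5.626 = 0.3786 kW = 1292 Btu/h.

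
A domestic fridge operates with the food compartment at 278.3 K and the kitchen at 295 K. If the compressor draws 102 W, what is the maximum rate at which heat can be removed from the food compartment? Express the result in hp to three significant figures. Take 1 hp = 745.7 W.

The reservoir spacing is ΔT = 295 − 278.3 = 16.70 K.
COP_Carnot = T_C/ΔT = 278.30/16.70 = 16.66.
Q̇_max = COP_Carnot × Ẇ = 16.66 × 102.0 W = 1700 W = 2.279 hp.

2.28 hp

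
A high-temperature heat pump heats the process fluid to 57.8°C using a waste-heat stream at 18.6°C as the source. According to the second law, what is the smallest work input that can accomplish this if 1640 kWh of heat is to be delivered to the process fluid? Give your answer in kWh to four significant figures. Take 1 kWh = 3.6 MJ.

In absolute terms T_C = 291.75 K and T_H = 330.95 K, so ΔT = 39.20 K.
The reversible limit is COP_HP = T_H/ΔT = 8.443, so W_min = Q_H/COP = Q_H·ΔT/T_H.
W_min = 1640 × 39.20/330.95 = 194.3 kWh.

194.3 kWh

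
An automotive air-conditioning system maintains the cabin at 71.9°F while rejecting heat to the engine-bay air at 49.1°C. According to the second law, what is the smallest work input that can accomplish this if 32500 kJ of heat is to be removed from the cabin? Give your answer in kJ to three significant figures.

In absolute terms T_C = 295.32 K and T_H = 322.25 K, so ΔT = 26.93 K.
The reversible limit is COP_R = T_C/ΔT = 10.96, so W_min = Q_C/COP = Q_C·ΔT/T_C.
W_min = 32500 × 26.93/295.32 = 2964 kJ.

2960 kJ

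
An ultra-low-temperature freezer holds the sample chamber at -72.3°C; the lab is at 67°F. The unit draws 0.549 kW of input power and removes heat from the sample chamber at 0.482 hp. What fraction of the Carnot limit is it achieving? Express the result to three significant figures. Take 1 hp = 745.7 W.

Converting, Q̇_C = 0.4820 hp = 0.3594 kW, so COP_actual = Q̇_C/Ẇ = 0.3594/0.5490 = 0.6547.
In absolute terms T_C = 200.85 K and T_H = 292.59 K, so ΔT = 91.74 K.
COP_Carnot = T_C/ΔT = 200.85/91.74 = 2.189.
η_II = COP_actual/COP_Carnot = 0.6547/2.189 = 0.2991.

0.299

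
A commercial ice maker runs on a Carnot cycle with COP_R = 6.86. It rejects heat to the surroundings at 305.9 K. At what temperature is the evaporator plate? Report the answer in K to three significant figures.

For a Carnot refrigerator COP_R = T_C/(T_H − T_C), so T_C = COP·T_H/(1 + COP).
With T_H = 305.90 K, T_C = 6.86 × 305.90/7.860 = 266.98 K.

267 K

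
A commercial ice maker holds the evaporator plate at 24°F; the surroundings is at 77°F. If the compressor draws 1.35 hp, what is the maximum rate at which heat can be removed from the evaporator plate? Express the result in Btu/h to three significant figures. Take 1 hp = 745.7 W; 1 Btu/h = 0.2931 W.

31300 Btu/h

In absolute terms T_C = 268.71 K and T_H = 298.15 K, so ΔT = 29.44 K.
COP_Carnot = T_C/ΔT = 268.71/29.44 = 9.126.
Q̇_max = COP_Carnot × Ẇ = 9.126 × 1.350 hp = 12.32 hp = 31340 Btu/h.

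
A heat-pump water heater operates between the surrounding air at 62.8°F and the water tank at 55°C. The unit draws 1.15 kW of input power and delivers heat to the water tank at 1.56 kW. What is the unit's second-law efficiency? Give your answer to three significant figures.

COP_actual = Q̇_H/Ẇ = 1.560/1.150 = 1.357.
In absolute terms T_C = 290.26 K and T_H = 328.15 K, so ΔT = 37.89 K.
COP_Carnot = T_H/ΔT = 328.15/37.89 = 8.661.
η_II = COP_actual/COP_Carnot = 1.357/8.661 = 0.1566.

0.157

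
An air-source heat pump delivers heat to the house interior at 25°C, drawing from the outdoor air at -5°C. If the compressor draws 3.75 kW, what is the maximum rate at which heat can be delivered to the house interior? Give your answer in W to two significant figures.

In absolute terms T_C = 268.15 K and T_H = 298.15 K, so ΔT = 30.00 K.
COP_Carnot = T_H/ΔT = 298.15/30.00 = 9.938.
Q̇_max = COP_Carnot × Ẇ = 9.938 × 3.750 kW = 37.27 kW = 37270 W.

37000 W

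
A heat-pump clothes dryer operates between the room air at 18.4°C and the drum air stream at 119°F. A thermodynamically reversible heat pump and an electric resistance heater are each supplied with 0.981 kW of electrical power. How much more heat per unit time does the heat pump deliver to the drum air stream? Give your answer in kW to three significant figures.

In absolute terms T_C = 291.55 K and T_H = 321.48 K, so ΔT = 29.93 K.
COP_Carnot = T_H/ΔT = 321.48/29.93 = 10.74.
The heat pump delivers Q̇_H = COP × Ẇ = 10.54 kW; the resistance heater delivers Ẇ = 0.9810 kW.
Extra = (COP − 1)·Ẇ = 9.555 kW.

9.55 kW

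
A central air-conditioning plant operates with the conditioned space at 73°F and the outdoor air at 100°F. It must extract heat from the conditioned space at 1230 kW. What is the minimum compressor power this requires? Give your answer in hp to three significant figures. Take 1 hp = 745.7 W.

In absolute terms T_C = 295.93 K and T_H = 310.93 K, so ΔT = 15.00 K.
COP_Carnot = T_C/ΔT = 295.93/15.00 = 19.73.
Ẇ_min = Q̇/COP_Carnot = 1230/19.73 = 62.35 kW = 83.61 hp.

83.6 hp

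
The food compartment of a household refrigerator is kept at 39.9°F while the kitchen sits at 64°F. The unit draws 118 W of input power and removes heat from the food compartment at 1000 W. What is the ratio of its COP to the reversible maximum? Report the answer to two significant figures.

0.41

COP_actual = Q̇_C/Ẇ = 1000/118.0 = 8.475.
In absolute terms T_C = 277.54 K and T_H = 290.93 K, so ΔT = 13.39 K.
COP_Carnot = T_C/ΔT = 277.54/13.39 = 20.73.
η_II = COP_actual/COP_Carnot = 8.475/20.73 = 0.4088.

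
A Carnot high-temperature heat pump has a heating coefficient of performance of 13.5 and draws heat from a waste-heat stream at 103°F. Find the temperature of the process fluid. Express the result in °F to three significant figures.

148 °F

COP_HP = T_H/(T_H − T_C) rearranges to T_H = COP·T_C/(COP − 1).
With T_C = 312.59 K, T_H = 13.5 × 312.59/12.50 = 337.60 K.
Converting, 337.60 K = 148.01°F.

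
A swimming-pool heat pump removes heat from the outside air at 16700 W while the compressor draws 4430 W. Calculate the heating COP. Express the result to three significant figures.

The first law gives Q̇_H = Q̇_C + Ẇ, so the three rates are Q̇_C = 16700, Q̇_H = 21130, Ẇ = 4430 W.
COP_HP = Q̇_H/Ẇ = 21130/4430 = 4.770.

4.77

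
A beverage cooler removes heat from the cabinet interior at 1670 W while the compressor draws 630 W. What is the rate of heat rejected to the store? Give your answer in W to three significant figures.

For a cyclic device the first law requires Q̇_H = Q̇_C + Ẇ.
Q̇_H = Q̇_C + Ẇ = 2300 W.

2300 W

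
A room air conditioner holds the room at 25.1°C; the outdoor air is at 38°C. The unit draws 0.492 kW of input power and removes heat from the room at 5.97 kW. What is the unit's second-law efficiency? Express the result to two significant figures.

COP_actual = Q̇_C/Ẇ = 5.970/0.4920 = 12.13.
In absolute terms T_C = 298.25 K and T_H = 311.15 K, so ΔT = 12.90 K.
COP_Carnot = T_C/ΔT = 298.25/12.90 = 23.12.
η_II = COP_actual/COP_Carnot = 12.13/23.12 = 0.5248.

0.52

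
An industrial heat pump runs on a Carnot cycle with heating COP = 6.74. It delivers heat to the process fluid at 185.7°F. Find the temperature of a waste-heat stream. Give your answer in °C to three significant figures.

32.2 °C

COP_HP = T_H/(T_H − T_C) gives T_H − T_C = T_H/COP.
With T_H = 358.54 K, T_C = 358.54 × (1 − 1/6.74) = 305.34 K.
Converting, 305.34 K = 32.19°C.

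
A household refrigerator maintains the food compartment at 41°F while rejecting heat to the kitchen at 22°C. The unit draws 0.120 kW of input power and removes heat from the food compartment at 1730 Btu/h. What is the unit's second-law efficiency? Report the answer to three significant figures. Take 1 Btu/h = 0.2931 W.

0.258

Converting, Q̇_C = 1730 Btu/h = 0.5071 kW, so COP_actual = Q̇_C/Ẇ = 0.5071/0.1200 = 4.226.
In absolute terms T_C = 278.15 K and T_H = 295.15 K, so ΔT = 17.00 K.
COP_Carnot = T_C/ΔT = 278.15/17.00 = 16.36.
η_II = COP_actual/COP_Carnot = 4.226/16.36 = 0.2583.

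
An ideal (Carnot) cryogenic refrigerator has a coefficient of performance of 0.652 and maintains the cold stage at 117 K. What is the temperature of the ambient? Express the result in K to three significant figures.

COP_R = T_C/(T_H − T_C) gives T_H − T_C = T_C/COP.
With T_C = 117.00 K, T_H = 117.00 × (1 + 1/0.652) = 296.45 K.

296 K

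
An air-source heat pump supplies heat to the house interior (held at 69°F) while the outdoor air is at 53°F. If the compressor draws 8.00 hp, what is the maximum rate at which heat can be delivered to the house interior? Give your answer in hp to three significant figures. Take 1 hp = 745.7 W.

264 hp

In absolute terms T_C = 284.82 K and T_H = 293.71 K, so ΔT = 8.889 K.
COP_Carnot = T_H/ΔT = 293.71/8.889 = 33.04.
Q̇_max = COP_Carnot × Ẇ = 33.04 × 8.000 hp = 264.3 hp.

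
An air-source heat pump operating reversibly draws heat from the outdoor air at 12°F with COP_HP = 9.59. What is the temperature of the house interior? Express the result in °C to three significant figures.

COP_HP = T_H/(T_H − T_C) rearranges to T_H = COP·T_C/(COP − 1).
With T_C = 262.04 K, T_H = 9.59 × 262.04/8.590 = 292.54 K.
Converting, 292.54 K = 19.39°C.

19.4 °C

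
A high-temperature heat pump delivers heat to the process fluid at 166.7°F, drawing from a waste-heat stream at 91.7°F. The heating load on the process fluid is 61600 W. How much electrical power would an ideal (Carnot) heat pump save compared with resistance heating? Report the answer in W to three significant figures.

In absolute terms T_C = 306.32 K and T_H = 347.98 K, so ΔT = 41.67 K.
COP_Carnot = T_H/ΔT = 347.98/41.67 = 8.352.
Resistance heating needs Ẇ_res = Q̇_H = 61600 W; the reversible heat pump needs only Ẇ_hp = Q̇_H/COP = 7376 W.
Saving = 61600 − 7376 = 54220 W.

54200 W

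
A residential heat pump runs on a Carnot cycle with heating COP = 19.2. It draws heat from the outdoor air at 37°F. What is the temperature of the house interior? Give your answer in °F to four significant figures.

64.29 °F

COP_HP = T_H/(T_H − T_C) rearranges to T_H = COP·T_C/(COP − 1).
With T_C = 275.93 K, T_H = 19.2 × 275.93/18.20 = 291.09 K.
Converting, 291.09 K = 64.29°F.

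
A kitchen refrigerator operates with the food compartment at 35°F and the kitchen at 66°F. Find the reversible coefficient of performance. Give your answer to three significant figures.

In absolute terms T_C = 274.82 K and T_H = 292.04 K, so ΔT = 17.22 K.
For a reversible cycle, COP_Carnot = T_C/ΔT = 274.82/17.22 = 15.96.

16.0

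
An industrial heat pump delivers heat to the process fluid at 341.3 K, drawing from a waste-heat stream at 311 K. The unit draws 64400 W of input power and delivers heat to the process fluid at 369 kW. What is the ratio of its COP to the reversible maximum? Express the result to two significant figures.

Converting, Q̇_H = 369.0 kW = 369000 W, so COP_actual = Q̇_H/Ẇ = 369000/64400 = 5.730.
The reservoir spacing is ΔT = 341.3 − 311 = 30.30 K.
COP_Carnot = T_H/ΔT = 341.30/30.30 = 11.26.
η_II = COP_actual/COP_Carnot = 5.730/11.26 = 0.5087.

0.51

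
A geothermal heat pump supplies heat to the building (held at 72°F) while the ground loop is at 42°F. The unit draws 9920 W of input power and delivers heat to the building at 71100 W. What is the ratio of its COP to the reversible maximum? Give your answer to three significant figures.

COP_actual = Q̇_H/Ẇ = 71100/9920 = 7.167.
In absolute terms T_C = 278.71 K and T_H = 295.37 K, so ΔT = 16.67 K.
COP_Carnot = T_H/ΔT = 295.37/16.67 = 17.72.
η_II = COP_actual/COP_Carnot = 7.167/17.72 = 0.4044.

0.404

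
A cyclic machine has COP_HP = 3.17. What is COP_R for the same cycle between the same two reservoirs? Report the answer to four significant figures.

Since Q_H = Q_C + W for any cycle, COP_R = Q_C/W = Q_H/W − 1.
COP_R = 3.17 − 1 = 2.17.

2.170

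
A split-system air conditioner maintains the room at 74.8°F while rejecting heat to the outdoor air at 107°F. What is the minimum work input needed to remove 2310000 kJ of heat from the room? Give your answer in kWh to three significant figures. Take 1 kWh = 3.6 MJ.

In absolute terms T_C = 296.93 K and T_H = 314.82 K, so ΔT = 17.89 K.
The reversible limit is COP_R = T_C/ΔT = 16.60, so W_min = Q_C/COP = Q_C·ΔT/T_C.
W_min = 2310000 × 17.89/296.93 = 139200 kJ = 38.66 kWh.

38.7 kWh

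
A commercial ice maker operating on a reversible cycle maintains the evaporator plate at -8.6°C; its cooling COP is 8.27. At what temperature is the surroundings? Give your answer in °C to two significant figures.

23 °C

COP_R = T_C/(T_H − T_C) gives T_H − T_C = T_C/COP.
With T_C = 264.55 K, T_H = 264.55 × (1 + 1/8.27) = 296.54 K.
Converting, 296.54 K = 23.39°C.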